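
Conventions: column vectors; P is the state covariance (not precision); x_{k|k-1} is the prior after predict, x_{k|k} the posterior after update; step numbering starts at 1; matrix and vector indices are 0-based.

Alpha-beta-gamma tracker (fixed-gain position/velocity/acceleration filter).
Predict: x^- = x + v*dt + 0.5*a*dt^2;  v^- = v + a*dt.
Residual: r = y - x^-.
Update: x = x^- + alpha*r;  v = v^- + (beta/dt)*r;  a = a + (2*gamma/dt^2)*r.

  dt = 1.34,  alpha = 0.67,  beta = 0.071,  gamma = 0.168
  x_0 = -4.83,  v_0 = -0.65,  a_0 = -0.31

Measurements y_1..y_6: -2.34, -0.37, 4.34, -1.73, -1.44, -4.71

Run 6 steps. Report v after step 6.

v_post = 2.3199

step 1: x_pred=-5.9793  r=3.6393  x^+=-3.5410  v^+=-0.8726  a^+=0.3710
step 2: x_pred=-4.3771  r=4.0071  x^+=-1.6924  v^+=-0.1631  a^+=1.1208
step 3: x_pred=-0.9046  r=5.2446  x^+=2.6093  v^+=1.6167  a^+=2.1022
step 4: x_pred=6.6630  r=-8.3930  x^+=1.0397  v^+=3.9890  a^+=0.5317
step 5: x_pred=6.8623  r=-8.3023  x^+=1.2998  v^+=4.2616  a^+=-1.0219
step 6: x_pred=6.0928  r=-10.8028  x^+=-1.1451  v^+=2.3199  a^+=-3.0433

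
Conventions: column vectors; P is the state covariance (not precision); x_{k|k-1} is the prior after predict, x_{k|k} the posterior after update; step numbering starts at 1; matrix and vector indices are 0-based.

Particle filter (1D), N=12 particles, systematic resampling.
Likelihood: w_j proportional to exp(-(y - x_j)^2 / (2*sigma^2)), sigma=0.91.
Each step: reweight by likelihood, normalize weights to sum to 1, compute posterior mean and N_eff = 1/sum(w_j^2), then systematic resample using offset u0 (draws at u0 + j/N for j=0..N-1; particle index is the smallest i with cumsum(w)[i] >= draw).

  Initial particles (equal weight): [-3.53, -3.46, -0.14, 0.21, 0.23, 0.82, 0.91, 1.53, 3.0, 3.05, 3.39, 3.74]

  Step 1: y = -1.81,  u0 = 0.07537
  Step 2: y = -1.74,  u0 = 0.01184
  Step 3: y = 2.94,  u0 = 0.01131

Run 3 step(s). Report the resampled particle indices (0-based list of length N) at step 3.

resampled_idx = [6, 7, 7, 8, 9, 10, 10, 10, 10, 11, 11, 11]

step 1: w=[0.2263, 0.2609, 0.2506, 0.1149, 0.1094, 0.0207, 0.0155, 0.0016, 0.0000, 0.0000, 0.0000, 0.0000]  mean=-1.6537  Neff=4.8090  idx=[0, 0, 1, 1, 1, 2, 2, 2, 3, 3, 4, 6]
step 2: w=[0.0829, 0.0829, 0.0962, 0.0962, 0.0962, 0.1223, 0.1223, 0.1223, 0.0578, 0.0578, 0.0551, 0.0083]  mean=-1.5902  Neff=10.4034  idx=[0, 1, 2, 2, 3, 4, 5, 6, 6, 7, 8, 9]
step 3: w=[0.0000, 0.0000, 0.0000, 0.0000, 0.0000, 0.0000, 0.0924, 0.0924, 0.0924, 0.0924, 0.3153, 0.3153]  mean=0.0807  Neff=4.2932  idx=[6, 7, 7, 8, 9, 10, 10, 10, 10, 11, 11, 11]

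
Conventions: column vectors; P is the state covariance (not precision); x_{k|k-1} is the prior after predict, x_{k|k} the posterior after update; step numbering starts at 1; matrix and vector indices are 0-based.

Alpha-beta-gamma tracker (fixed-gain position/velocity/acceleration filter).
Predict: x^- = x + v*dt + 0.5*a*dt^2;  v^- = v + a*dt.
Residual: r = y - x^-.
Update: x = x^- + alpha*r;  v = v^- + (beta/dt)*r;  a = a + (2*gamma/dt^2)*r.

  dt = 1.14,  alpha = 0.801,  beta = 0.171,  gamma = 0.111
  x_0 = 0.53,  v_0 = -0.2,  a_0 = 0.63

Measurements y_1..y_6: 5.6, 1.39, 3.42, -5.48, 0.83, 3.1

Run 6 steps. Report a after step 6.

step 1: x_pred=0.7114  r=4.8886  x^+=4.6272  v^+=1.2515  a^+=1.4651
step 2: x_pred=7.0059  r=-5.6159  x^+=2.5076  v^+=2.0793  a^+=0.5058
step 3: x_pred=5.2066  r=-1.7866  x^+=3.7755  v^+=2.3879  a^+=0.2006
step 4: x_pred=6.6281  r=-12.1081  x^+=-3.0705  v^+=0.8003  a^+=-1.8677
step 5: x_pred=-3.3718  r=4.2018  x^+=-0.0062  v^+=-0.6986  a^+=-1.1500
step 6: x_pred=-1.5499  r=4.6499  x^+=2.1747  v^+=-1.3121  a^+=-0.3557

a_post = -0.3557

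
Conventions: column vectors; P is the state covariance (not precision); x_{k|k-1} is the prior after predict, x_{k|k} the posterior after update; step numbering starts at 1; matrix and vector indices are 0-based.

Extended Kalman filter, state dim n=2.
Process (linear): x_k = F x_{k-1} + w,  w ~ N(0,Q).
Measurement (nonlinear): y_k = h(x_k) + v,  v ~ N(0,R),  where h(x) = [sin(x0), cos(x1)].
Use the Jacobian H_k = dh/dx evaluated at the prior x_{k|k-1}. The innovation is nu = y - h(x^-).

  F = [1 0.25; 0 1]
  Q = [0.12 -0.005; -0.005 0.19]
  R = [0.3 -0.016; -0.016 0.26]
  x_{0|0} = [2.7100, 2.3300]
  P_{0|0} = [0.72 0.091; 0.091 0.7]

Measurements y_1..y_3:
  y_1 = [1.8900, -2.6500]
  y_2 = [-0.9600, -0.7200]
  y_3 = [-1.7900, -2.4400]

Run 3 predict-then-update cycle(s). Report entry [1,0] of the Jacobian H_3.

H_jac[1,0] = 0.0000

step 1: x^-=[3.2925, 2.3300]  P^-=[0.9293 0.2610; 0.2610 0.8900]  H_jac=[-0.9886 0.0000; 0.0000 -0.7254]  S=[1.2082 0.1712; 0.1712 0.7283]  K=[-0.7484 -0.0840; -0.0910 -0.8650]  nu=[2.0403, -1.9617]  x^+=[1.9303, 3.8412]  P^+=[0.2258 0.0136; 0.0136 0.3081]
step 2: x^-=[2.8906, 3.8412]  P^-=[0.3718 0.0856; 0.0856 0.4981]  H_jac=[-0.9687 0.0000; 0.0000 0.6439]  S=[0.6489 -0.0694; -0.0694 0.4665]  K=[-0.5512 0.0362; -0.0552 0.6793]  nu=[-1.2084, 0.0451]  x^+=[3.5583, 3.9385]  P^+=[0.1713 0.0283; 0.0283 0.2756]
step 3: x^-=[4.5429, 3.9385]  P^-=[0.3227 0.0922; 0.0922 0.4656]  H_jac=[-0.1687 0.0000; 0.0000 0.7152]  S=[0.3092 -0.0271; -0.0271 0.4982]  K=[-0.1652 0.1234; 0.0084 0.6689]  nu=[-0.8043, -1.7411]  x^+=[4.4610, 2.7671]  P^+=[0.3056 0.0486; 0.0486 0.2430]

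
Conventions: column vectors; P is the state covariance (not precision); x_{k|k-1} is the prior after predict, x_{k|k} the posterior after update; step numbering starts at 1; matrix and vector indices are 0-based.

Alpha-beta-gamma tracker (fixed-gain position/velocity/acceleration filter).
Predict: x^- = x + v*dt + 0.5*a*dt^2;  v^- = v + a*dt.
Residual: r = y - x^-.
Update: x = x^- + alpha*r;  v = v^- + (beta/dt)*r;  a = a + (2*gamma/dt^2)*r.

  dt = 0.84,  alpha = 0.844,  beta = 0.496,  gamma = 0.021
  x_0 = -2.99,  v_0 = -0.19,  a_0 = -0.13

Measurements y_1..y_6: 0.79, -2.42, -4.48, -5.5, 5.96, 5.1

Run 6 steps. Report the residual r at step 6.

step 1: x_pred=-3.1955  r=3.9855  x^+=0.1683  v^+=2.0541  a^+=0.1072
step 2: x_pred=1.9316  r=-4.3516  x^+=-1.7412  v^+=-0.4253  a^+=-0.1518
step 3: x_pred=-2.1520  r=-2.3280  x^+=-4.1168  v^+=-1.9275  a^+=-0.2904
step 4: x_pred=-5.8383  r=0.3383  x^+=-5.5528  v^+=-1.9716  a^+=-0.2702
step 5: x_pred=-7.3042  r=13.2642  x^+=3.8908  v^+=5.6336  a^+=0.5193
step 6: x_pred=8.8063  r=-3.7063  x^+=5.6782  v^+=3.8814  a^+=0.2987

resid = -3.7063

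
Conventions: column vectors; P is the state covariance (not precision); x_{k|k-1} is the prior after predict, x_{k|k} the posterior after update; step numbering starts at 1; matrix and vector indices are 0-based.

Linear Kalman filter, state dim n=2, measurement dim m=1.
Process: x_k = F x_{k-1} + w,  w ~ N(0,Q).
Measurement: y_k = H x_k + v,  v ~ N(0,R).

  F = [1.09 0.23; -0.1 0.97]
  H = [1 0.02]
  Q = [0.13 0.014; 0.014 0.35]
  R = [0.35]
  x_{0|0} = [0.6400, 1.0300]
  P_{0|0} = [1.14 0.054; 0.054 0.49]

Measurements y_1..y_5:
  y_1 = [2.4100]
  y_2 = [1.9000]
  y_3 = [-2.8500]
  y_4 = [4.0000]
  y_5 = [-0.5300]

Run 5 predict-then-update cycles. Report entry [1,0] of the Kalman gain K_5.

K[1,0] = 0.5261

step 1: x^-=[0.9345, 0.9351]  P^-=[1.5374 0.0549; 0.0549 0.8120]  S=[1.8900]  K=[0.8141; 0.0376]  nu=[1.4568]  x^+=[2.1204, 0.9899]  P^+=[0.2850 -0.0030; -0.0030 0.8093]
step 2: x^-=[2.5389, 0.7482]  P^-=[0.5099 0.1604; 0.1604 1.1149]  S=[0.8667]  K=[0.5920; 0.2108]  nu=[-0.6539]  x^+=[2.1518, 0.6104]  P^+=[0.2061 0.0522; 0.0522 1.0764]
step 3: x^-=[2.4859, 0.3769]  P^-=[0.4581 0.2857; 0.2857 1.3547]  S=[0.8200]  K=[0.5656; 0.3814]  nu=[-5.3434]  x^+=[-0.5361, -1.6613]  P^+=[0.1958 0.1088; 0.1088 1.2354]
step 4: x^-=[-0.9665, -1.5579]  P^-=[0.4825 0.3808; 0.3808 1.4932]  S=[0.8483]  K=[0.5777; 0.4841]  nu=[4.9976]  x^+=[1.9209, 0.8614]  P^+=[0.1993 0.1435; 0.1435 1.2944]
step 5: x^-=[2.2919, 0.6435]  P^-=[0.5073 0.4295; 0.4295 1.5421]  S=[0.8751]  K=[0.5895; 0.5261]  nu=[-2.8347]  x^+=[0.6207, -0.8478]  P^+=[0.2032 0.1581; 0.1581 1.2999]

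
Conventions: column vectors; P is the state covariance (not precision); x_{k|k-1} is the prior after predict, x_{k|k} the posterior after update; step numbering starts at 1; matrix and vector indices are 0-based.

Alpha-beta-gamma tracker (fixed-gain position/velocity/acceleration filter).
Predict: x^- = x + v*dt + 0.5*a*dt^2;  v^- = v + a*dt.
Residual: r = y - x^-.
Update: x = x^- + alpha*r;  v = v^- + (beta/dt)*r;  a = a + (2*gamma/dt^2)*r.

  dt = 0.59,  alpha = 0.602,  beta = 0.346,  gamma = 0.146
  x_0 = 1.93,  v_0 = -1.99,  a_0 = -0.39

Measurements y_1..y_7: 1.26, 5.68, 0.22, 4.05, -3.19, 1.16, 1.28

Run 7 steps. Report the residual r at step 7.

step 1: x_pred=0.6880  r=0.5720  x^+=1.0324  v^+=-1.8847  a^+=0.0898
step 2: x_pred=-0.0640  r=5.7440  x^+=3.3939  v^+=1.5368  a^+=4.9081
step 3: x_pred=5.1549  r=-4.9349  x^+=2.1841  v^+=1.5386  a^+=0.7685
step 4: x_pred=3.2256  r=0.8244  x^+=3.7219  v^+=2.4755  a^+=1.4601
step 5: x_pred=5.4365  r=-8.6265  x^+=0.2434  v^+=-1.7221  a^+=-5.7762
step 6: x_pred=-1.7780  r=2.9380  x^+=-0.0093  v^+=-3.4071  a^+=-3.3117
step 7: x_pred=-2.5959  r=3.8759  x^+=-0.2626  v^+=-3.0880  a^+=-0.0604

resid = 3.8759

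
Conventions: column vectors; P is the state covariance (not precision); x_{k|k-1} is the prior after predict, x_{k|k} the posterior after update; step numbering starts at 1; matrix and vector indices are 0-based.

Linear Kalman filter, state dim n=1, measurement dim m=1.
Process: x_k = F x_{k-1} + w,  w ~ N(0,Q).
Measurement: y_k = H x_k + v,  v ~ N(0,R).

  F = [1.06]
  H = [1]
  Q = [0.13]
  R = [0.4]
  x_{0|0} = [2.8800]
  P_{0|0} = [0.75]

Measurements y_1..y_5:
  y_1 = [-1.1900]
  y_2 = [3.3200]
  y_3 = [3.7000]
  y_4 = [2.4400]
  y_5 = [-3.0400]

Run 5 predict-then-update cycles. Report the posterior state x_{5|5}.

step 1: x^-=[3.0528]  P^-=[0.9727]  S=[1.3727]  K=[0.7086]  nu=[-4.2428]  x^+=[0.0463]  P^+=[0.2834]
step 2: x^-=[0.0491]  P^-=[0.4485]  S=[0.8485]  K=[0.5286]  nu=[3.2709]  x^+=[1.7780]  P^+=[0.2114]
step 3: x^-=[1.8847]  P^-=[0.3676]  S=[0.7676]  K=[0.4789]  nu=[1.8153]  x^+=[2.7540]  P^+=[0.1915]
step 4: x^-=[2.9192]  P^-=[0.3452]  S=[0.7452]  K=[0.4632]  nu=[-0.4792]  x^+=[2.6972]  P^+=[0.1853]
step 5: x^-=[2.8591]  P^-=[0.3382]  S=[0.7382]  K=[0.4581]  nu=[-5.8991]  x^+=[0.1564]  P^+=[0.1833]

x_post = [0.1564]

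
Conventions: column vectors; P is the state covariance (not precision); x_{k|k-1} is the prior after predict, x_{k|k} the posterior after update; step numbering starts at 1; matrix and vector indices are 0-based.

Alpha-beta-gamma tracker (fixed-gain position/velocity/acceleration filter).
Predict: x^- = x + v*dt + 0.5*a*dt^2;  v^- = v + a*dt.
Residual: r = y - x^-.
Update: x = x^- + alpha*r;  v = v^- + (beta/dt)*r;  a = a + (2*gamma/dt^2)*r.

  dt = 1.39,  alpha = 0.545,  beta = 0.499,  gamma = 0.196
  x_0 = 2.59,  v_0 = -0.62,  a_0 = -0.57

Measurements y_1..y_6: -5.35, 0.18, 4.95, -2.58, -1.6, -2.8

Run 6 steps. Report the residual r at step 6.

step 1: x_pred=1.1776  r=-6.5276  x^+=-2.3800  v^+=-3.7556  a^+=-1.8944
step 2: x_pred=-9.4304  r=9.6104  x^+=-4.1927  v^+=-2.9388  a^+=0.0555
step 3: x_pred=-8.2240  r=13.1740  x^+=-1.0442  v^+=1.8677  a^+=2.7283
step 4: x_pred=4.1876  r=-6.7676  x^+=0.4993  v^+=3.2305  a^+=1.3552
step 5: x_pred=6.2989  r=-7.8989  x^+=1.9940  v^+=2.2787  a^+=-0.2474
step 6: x_pred=4.9224  r=-7.7224  x^+=0.7137  v^+=-0.8375  a^+=-1.8141

resid = -7.7224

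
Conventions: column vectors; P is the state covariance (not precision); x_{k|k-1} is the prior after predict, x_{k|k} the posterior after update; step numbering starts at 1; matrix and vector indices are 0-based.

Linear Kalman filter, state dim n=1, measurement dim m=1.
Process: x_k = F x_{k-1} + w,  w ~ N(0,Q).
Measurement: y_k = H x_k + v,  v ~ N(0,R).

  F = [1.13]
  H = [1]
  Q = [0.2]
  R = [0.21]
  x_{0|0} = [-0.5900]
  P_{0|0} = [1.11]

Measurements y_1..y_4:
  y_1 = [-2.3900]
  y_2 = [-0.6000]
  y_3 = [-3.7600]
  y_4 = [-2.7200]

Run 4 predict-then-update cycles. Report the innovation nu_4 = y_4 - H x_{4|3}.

step 1: x^-=[-0.6667]  P^-=[1.6174]  S=[1.8274]  K=[0.8851]  nu=[-1.7233]  x^+=[-2.1920]  P^+=[0.1859]
step 2: x^-=[-2.4769]  P^-=[0.4373]  S=[0.6473]  K=[0.6756]  nu=[1.8769]  x^+=[-1.2089]  P^+=[0.1419]
step 3: x^-=[-1.3660]  P^-=[0.3812]  S=[0.5912]  K=[0.6448]  nu=[-2.3940]  x^+=[-2.9096]  P^+=[0.1354]
step 4: x^-=[-3.2878]  P^-=[0.3729]  S=[0.5829]  K=[0.6397]  nu=[0.5678]  x^+=[-2.9246]  P^+=[0.1343]

innov = [0.5678]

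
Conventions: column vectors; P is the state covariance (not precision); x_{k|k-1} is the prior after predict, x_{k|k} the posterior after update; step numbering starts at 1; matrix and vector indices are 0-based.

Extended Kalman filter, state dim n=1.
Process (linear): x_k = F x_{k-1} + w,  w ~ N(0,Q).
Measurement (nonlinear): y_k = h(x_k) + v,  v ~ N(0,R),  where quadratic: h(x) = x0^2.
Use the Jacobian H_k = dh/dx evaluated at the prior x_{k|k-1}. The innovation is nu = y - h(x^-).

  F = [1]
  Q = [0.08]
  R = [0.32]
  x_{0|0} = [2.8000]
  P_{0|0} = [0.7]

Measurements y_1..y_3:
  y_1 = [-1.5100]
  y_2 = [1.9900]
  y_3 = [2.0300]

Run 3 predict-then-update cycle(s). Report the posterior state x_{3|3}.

x_post = [1.3992]

step 1: x^-=[2.8000]  P^-=[0.7800]  H_jac=[5.6000]  S=[24.7808]  K=[0.1763]  nu=[-9.3500]  x^+=[1.1519]  P^+=[0.0101]
step 2: x^-=[1.1519]  P^-=[0.0901]  H_jac=[2.3038]  S=[0.7981]  K=[0.2600]  nu=[0.6631]  x^+=[1.3243]  P^+=[0.0361]
step 3: x^-=[1.3243]  P^-=[0.1161]  H_jac=[2.6487]  S=[1.1346]  K=[0.2711]  nu=[0.2761]  x^+=[1.3992]  P^+=[0.0327]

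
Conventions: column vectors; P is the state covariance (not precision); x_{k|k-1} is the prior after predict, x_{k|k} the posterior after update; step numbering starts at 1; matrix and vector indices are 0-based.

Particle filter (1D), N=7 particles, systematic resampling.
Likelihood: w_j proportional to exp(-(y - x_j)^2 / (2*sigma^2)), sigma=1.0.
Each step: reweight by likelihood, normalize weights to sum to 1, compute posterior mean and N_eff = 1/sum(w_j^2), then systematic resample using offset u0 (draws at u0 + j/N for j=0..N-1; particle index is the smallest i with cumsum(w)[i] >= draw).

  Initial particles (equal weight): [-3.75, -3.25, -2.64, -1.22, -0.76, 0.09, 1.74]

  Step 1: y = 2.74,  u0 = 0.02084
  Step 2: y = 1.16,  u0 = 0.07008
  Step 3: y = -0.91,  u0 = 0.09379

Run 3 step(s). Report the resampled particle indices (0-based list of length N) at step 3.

resampled_idx = [0, 0, 0, 0, 0, 1, 5]

step 1: w=[0.0000, 0.0000, 0.0000, 0.0006, 0.0034, 0.0467, 0.9492]  mean=1.6525  Neff=1.1071  idx=[5, 6, 6, 6, 6, 6, 6]
step 2: w=[0.1001, 0.1500, 0.1500, 0.1500, 0.1500, 0.1500, 0.1500]  mean=1.5748  Neff=6.8971  idx=[0, 1, 2, 3, 4, 5, 6]
step 3: w=[0.7720, 0.0380, 0.0380, 0.0380, 0.0380, 0.0380, 0.0380]  mean=0.4662  Neff=1.6540  idx=[0, 0, 0, 0, 0, 1, 5]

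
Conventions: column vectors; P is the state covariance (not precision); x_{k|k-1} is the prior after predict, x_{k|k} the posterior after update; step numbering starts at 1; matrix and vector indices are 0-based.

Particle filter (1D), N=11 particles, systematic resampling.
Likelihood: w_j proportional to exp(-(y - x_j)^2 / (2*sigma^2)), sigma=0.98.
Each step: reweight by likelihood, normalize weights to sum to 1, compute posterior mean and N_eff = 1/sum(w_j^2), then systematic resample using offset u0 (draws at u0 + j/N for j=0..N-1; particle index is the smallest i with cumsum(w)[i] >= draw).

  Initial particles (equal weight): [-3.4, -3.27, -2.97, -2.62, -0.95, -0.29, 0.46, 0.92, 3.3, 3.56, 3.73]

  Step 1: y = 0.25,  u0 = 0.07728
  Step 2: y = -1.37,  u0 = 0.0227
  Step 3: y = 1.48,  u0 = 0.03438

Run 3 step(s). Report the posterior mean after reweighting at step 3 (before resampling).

step 1: w=[0.0003, 0.0005, 0.0014, 0.0044, 0.1508, 0.2741, 0.3118, 0.2525, 0.0025, 0.0011, 0.0006]  mean=0.1489  Neff=3.8627  idx=[4, 5, 5, 5, 6, 6, 6, 6, 7, 7, 7]
step 2: w=[0.2650, 0.1583, 0.1583, 0.1583, 0.0508, 0.0508, 0.0508, 0.0508, 0.0189, 0.0189, 0.0189]  mean=-0.2437  Neff=6.3769  idx=[0, 0, 0, 1, 1, 2, 2, 3, 4, 5, 7]
step 3: w=[0.0161, 0.0161, 0.0161, 0.0684, 0.0684, 0.0684, 0.0684, 0.0684, 0.2032, 0.2032, 0.2032]  mean=0.1353  Neff=6.7538  idx=[2, 4, 5, 6, 8, 8, 8, 9, 9, 10, 10]

post_mean = 0.1353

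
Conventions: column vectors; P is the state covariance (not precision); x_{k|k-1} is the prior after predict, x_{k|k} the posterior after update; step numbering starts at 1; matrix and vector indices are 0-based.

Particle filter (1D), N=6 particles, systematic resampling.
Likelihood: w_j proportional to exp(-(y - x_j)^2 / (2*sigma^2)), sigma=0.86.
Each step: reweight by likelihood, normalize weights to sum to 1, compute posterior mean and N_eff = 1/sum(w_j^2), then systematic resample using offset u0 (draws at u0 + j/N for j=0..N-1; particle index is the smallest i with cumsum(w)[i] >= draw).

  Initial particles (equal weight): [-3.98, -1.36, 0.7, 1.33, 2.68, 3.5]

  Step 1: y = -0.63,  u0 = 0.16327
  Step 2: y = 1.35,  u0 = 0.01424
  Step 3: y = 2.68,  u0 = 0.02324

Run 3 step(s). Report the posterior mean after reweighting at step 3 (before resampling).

step 1: w=[0.0005, 0.6485, 0.2812, 0.0693, 0.0006, 0.0000]  mean=-0.5933  Neff=1.9825  idx=[1, 1, 1, 2, 2, 3]
step 2: w=[0.0028, 0.0028, 0.0028, 0.2978, 0.2978, 0.3961]  mean=0.9325  Neff=2.9914  idx=[3, 3, 4, 4, 5, 5]
step 3: w=[0.0816, 0.0816, 0.0816, 0.0816, 0.3369, 0.3369]  mean=1.1245  Neff=3.9437  idx=[0, 2, 4, 4, 5, 5]

post_mean = 1.1245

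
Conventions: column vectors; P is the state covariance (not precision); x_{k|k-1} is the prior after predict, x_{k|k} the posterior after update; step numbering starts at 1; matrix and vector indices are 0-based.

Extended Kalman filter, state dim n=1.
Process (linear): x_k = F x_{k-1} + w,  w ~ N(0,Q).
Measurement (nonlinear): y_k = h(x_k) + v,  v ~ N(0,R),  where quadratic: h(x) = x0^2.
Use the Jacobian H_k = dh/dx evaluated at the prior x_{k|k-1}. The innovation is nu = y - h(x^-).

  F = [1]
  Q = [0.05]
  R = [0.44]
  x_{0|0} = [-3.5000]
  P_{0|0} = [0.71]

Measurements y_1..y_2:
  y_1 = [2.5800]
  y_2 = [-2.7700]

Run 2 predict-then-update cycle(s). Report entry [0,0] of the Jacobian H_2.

step 1: x^-=[-3.5000]  P^-=[0.7600]  H_jac=[-7.0000]  S=[37.6800]  K=[-0.1412]  nu=[-9.6700]  x^+=[-2.1347]  P^+=[0.0089]
step 2: x^-=[-2.1347]  P^-=[0.0589]  H_jac=[-4.2694]  S=[1.5132]  K=[-0.1661]  nu=[-7.3270]  x^+=[-0.9176]  P^+=[0.0171]

H_jac[0,0] = -4.2694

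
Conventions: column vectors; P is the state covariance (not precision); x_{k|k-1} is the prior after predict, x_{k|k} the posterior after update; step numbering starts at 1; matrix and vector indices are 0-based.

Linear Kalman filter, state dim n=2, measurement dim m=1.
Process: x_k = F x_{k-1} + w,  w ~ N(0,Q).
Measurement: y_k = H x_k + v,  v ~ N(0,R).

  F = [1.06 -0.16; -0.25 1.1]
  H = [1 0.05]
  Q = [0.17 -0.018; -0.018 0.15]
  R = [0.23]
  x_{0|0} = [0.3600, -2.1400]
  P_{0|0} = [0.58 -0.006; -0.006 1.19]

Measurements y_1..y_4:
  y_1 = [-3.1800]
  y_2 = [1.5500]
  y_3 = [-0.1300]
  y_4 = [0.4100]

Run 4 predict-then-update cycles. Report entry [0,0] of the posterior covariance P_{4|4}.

P_post[0,0] = 0.1793

step 1: x^-=[0.7240, -2.4440]  P^-=[0.8542 -0.3884; -0.3884 1.6295]  S=[1.0494]  K=[0.7955; -0.2924]  nu=[-3.7818]  x^+=[-2.2842, -1.3380]  P^+=[0.1902 -0.1442; -0.1442 1.5397]
step 2: x^-=[-2.2072, -0.9008]  P^-=[0.4720 -0.5133; -0.5133 2.1043]  S=[0.6559]  K=[0.6805; -0.6222]  nu=[3.8023]  x^+=[0.3801, -3.2665]  P^+=[0.1683 -0.2356; -0.2356 1.8503]
step 3: x^-=[0.9256, -3.6882]  P^-=[0.4864 -0.6724; -0.6724 2.5290]  S=[0.6555]  K=[0.6907; -0.8329]  nu=[-0.8711]  x^+=[0.3238, -2.9626]  P^+=[0.1736 -0.2953; -0.2953 2.0742]
step 4: x^-=[0.8173, -3.3398]  P^-=[0.5184 -0.7852; -0.7852 2.8331]  S=[0.6769]  K=[0.7078; -0.9507]  nu=[-0.2403]  x^+=[0.6472, -3.1114]  P^+=[0.1793 -0.3297; -0.3297 2.2213]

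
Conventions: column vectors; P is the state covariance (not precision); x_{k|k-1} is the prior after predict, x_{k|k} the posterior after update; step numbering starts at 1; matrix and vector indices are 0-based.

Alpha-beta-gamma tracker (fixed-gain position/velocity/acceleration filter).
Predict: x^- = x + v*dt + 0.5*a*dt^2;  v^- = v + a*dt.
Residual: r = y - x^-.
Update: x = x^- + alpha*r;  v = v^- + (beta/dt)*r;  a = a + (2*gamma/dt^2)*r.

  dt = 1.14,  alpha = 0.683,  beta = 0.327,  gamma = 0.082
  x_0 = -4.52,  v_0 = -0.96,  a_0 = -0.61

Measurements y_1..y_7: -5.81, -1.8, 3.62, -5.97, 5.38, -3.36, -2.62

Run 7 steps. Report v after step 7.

step 1: x_pred=-6.0108  r=0.2008  x^+=-5.8736  v^+=-1.5978  a^+=-0.5847
step 2: x_pred=-8.0751  r=6.2751  x^+=-3.7892  v^+=-0.4644  a^+=0.2072
step 3: x_pred=-4.1839  r=7.8039  x^+=1.1462  v^+=2.0103  a^+=1.1920
step 4: x_pred=4.2125  r=-10.1825  x^+=-2.7421  v^+=0.4485  a^+=-0.0930
step 5: x_pred=-2.2913  r=7.6713  x^+=2.9482  v^+=2.5429  a^+=0.8751
step 6: x_pred=6.4158  r=-9.7758  x^+=-0.2611  v^+=0.7365  a^+=-0.3585
step 7: x_pred=0.3455  r=-2.9655  x^+=-1.6799  v^+=-0.5229  a^+=-0.7328

v_post = -0.5229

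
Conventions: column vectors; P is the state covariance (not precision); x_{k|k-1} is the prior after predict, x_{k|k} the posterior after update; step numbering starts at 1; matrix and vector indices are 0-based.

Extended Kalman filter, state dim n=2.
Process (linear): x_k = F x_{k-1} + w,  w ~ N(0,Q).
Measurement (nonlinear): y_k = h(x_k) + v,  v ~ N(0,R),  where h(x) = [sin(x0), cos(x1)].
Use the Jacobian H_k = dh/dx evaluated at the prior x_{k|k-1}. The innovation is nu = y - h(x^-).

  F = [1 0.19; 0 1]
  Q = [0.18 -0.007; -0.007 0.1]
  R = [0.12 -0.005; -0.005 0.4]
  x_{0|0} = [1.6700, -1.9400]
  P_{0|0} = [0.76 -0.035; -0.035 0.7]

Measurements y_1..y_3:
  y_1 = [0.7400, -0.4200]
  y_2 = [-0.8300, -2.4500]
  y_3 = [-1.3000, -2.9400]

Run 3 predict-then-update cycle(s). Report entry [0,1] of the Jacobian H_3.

step 1: x^-=[1.3014, -1.9400]  P^-=[0.9520 0.0910; 0.0910 0.8000]  H_jac=[0.2661 0.0000; 0.0000 0.9326]  S=[0.1874 0.0176; 0.0176 1.0958]  K=[1.3465 0.0558; 0.0654 0.6798]  nu=[-0.2239, -0.0591]  x^+=[0.9966, -1.9948]  P^+=[0.6061 0.0167; 0.0167 0.2912]
step 2: x^-=[0.6175, -1.9948]  P^-=[0.8029 0.0651; 0.0651 0.3912]  H_jac=[0.8153 0.0000; 0.0000 0.9114]  S=[0.6537 0.0433; 0.0433 0.7250]  K=[0.9999 0.0220; 0.0487 0.4889]  nu=[-1.4090, -2.0385]  x^+=[-0.8363, -3.0602]  P^+=[0.1470 0.0042; 0.0042 0.2143]
step 3: x^-=[-1.4177, -3.0602]  P^-=[0.3364 0.0379; 0.0379 0.3143]  H_jac=[0.1525 0.0000; 0.0000 0.0813]  S=[0.1278 -0.0045; -0.0045 0.4021]  K=[0.4017 0.0122; 0.0475 0.0641]  nu=[-0.3117, -1.9433]  x^+=[-1.5666, -3.1996]  P^+=[0.3157 0.0353; 0.0353 0.3124]

H_jac[0,1] = 0.0000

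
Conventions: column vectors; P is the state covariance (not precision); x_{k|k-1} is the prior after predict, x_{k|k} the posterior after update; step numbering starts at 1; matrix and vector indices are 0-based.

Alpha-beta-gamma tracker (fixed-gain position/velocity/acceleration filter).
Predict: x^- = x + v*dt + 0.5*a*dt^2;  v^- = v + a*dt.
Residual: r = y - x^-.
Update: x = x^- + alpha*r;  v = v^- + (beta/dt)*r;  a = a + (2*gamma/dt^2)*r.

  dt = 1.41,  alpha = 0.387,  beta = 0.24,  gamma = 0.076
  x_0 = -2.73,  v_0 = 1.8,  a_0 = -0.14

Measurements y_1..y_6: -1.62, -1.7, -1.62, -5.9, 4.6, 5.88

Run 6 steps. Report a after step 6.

step 1: x_pred=-0.3312  r=-1.2888  x^+=-0.8299  v^+=1.3832  a^+=-0.2385
step 2: x_pred=0.8833  r=-2.5833  x^+=-0.1164  v^+=0.6072  a^+=-0.4360
step 3: x_pred=0.3062  r=-1.9262  x^+=-0.4392  v^+=-0.3355  a^+=-0.5833
step 4: x_pred=-1.4921  r=-4.4079  x^+=-3.1980  v^+=-1.9083  a^+=-0.9203
step 5: x_pred=-6.8035  r=11.4035  x^+=-2.3903  v^+=-1.2649  a^+=-0.0485
step 6: x_pred=-4.2220  r=10.1020  x^+=-0.3125  v^+=0.3863  a^+=0.7239

a_post = 0.7239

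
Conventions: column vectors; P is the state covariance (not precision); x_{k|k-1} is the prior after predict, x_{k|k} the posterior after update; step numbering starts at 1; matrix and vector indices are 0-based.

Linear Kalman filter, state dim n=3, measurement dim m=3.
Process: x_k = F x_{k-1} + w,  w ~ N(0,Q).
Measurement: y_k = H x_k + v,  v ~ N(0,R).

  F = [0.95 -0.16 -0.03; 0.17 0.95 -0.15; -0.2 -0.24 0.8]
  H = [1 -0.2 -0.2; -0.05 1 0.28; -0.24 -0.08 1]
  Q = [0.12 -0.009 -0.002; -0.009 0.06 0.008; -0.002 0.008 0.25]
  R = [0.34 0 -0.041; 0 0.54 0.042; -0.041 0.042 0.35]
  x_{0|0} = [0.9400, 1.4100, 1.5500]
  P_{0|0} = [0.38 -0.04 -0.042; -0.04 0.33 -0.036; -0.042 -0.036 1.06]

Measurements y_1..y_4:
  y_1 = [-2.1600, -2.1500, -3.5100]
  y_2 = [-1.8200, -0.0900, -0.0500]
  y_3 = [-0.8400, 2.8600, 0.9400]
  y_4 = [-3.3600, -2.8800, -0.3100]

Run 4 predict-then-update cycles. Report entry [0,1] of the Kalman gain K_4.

step 1: x^-=[0.6209, 1.2668, 0.7136]  P^-=[0.4866 -0.0217 -0.1070; -0.0217 0.3921 -0.2338; -0.1070 -0.2338 0.9860]  S=[0.9144 -0.1510 -0.4171; -0.1510 0.8849 0.0817; -0.4171 0.0817 1.4545]  K=[0.5660 0.0099 0.0091; -0.1008 0.3743 -0.2286; 0.0471 -0.0047 0.7222]  nu=[-2.3848, -3.5856, -3.9732]  x^+=[-0.8009, 1.0735, -2.2514]  P^+=[0.1994 0.0076 0.0289; 0.0076 0.2046 -0.0420; 0.0289 -0.0420 0.2542]
step 2: x^-=[-0.8651, 1.2214, -1.8986]  P^-=[0.3010 -0.0041 -0.0124; -0.0041 0.2691 -0.1063; -0.0124 -0.1063 0.4401]  S=[0.6675 -0.0741 -0.1903; -0.0741 0.7856 0.0458; -0.1903 0.0458 0.8320]  K=[0.4583 0.0142 0.0026; -0.0738 0.3088 -0.1864; 0.0380 -0.0063 0.5518]  nu=[-1.0904, -0.8231, 1.7387]  x^+=[-1.3718, 0.7237, -0.9754]  P^+=[0.1621 0.0096 0.0224; 0.0096 0.1688 -0.0334; 0.0224 -0.0334 0.1940]
step 3: x^-=[-1.3898, 0.6006, -0.6796]  P^-=[0.2663 -0.0023 -0.0117; -0.0023 0.2329 -0.0844; -0.0117 -0.0844 0.3970]  S=[0.6303 -0.0663 -0.1772; -0.0663 0.7580 0.0571; -0.1772 0.0571 0.7828]  K=[0.4281 0.0125 -0.0003; -0.0680 0.2829 -0.1669; 0.0301 -0.0009 0.5262]  nu=[0.5340, 2.3802, 1.3341]  x^+=[-1.1319, 1.0148, 0.0362]  P^+=[0.1513 0.0087 0.0199; 0.0087 0.1544 -0.0293; 0.0199 -0.0293 0.1853]
step 4: x^-=[-1.2387, 0.7662, 0.0118]  P^-=[0.2566 -0.0024 -0.0122; -0.0024 0.2180 -0.0766; -0.0122 -0.0766 0.3893]  S=[0.6206 -0.0645 -0.1756; -0.0645 0.7469 0.0637; -0.1756 0.0637 0.7735]  K=[0.4191 0.0114 -0.0010; -0.0659 0.2711 -0.1582; 0.0272 0.0021 0.5210]  nu=[-1.9657, -3.7115, -0.5578]  x^+=[-2.1042, -0.0223, -0.3399]  P^+=[0.1480 0.0082 0.0191; 0.0082 0.1479 -0.0275; 0.0191 -0.0275 0.1837]

K[0,1] = 0.0114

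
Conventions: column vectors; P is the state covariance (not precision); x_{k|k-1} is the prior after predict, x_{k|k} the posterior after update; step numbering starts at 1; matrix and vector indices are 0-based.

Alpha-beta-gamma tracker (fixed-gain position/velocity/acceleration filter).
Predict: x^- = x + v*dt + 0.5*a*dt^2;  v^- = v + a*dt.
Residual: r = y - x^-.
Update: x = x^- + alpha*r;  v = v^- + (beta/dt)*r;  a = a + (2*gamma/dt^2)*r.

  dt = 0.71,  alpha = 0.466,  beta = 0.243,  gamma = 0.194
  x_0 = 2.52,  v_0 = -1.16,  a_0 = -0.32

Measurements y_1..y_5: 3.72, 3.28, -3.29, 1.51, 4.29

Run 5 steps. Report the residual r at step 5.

step 1: x_pred=1.6157  r=2.1043  x^+=2.5963  v^+=-0.6670  a^+=1.2996
step 2: x_pred=2.4503  r=0.8297  x^+=2.8370  v^+=0.5397  a^+=1.9382
step 3: x_pred=3.7087  r=-6.9987  x^+=0.4473  v^+=-0.4795  a^+=-3.4486
step 4: x_pred=-0.7624  r=2.2724  x^+=0.2966  v^+=-2.1503  a^+=-1.6995
step 5: x_pred=-1.6585  r=5.9485  x^+=1.1135  v^+=-1.3210  a^+=2.8789

resid = 5.9485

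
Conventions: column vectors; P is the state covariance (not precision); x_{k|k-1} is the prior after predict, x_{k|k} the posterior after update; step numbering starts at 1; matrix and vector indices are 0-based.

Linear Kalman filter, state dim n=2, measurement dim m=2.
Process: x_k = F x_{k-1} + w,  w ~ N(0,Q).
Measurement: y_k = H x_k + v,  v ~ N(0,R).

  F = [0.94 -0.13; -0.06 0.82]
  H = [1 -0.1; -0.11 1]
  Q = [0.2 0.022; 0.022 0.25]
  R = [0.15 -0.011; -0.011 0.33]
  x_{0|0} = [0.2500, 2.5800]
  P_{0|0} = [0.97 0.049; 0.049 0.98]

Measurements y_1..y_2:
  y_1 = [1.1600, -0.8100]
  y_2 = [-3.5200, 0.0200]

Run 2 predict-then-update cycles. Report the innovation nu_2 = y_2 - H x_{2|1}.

step 1: x^-=[-0.1004, 2.1006]  P^-=[1.0617 -0.0990; -0.0990 0.9076]  S=[1.2406 -0.3187; -0.3187 1.2723]  K=[0.8766 0.0499; 0.0347 0.7306]  nu=[1.4705, -2.9216]  x^+=[1.0427, 0.0169]  P^+=[0.1331 0.0215; 0.0215 0.2431]
step 2: x^-=[0.9780, -0.0487]  P^-=[0.3165 0.0053; 0.0053 0.4118]  S=[0.4695 -0.0816; -0.0816 0.7445]  K=[0.6789 0.0348; 0.0200 0.5546]  nu=[-4.5028, 0.1763]  x^+=[-2.0730, -0.0410]  P^+=[0.1030 0.0153; 0.0153 0.1845]

innov = [-4.5028, 0.1763]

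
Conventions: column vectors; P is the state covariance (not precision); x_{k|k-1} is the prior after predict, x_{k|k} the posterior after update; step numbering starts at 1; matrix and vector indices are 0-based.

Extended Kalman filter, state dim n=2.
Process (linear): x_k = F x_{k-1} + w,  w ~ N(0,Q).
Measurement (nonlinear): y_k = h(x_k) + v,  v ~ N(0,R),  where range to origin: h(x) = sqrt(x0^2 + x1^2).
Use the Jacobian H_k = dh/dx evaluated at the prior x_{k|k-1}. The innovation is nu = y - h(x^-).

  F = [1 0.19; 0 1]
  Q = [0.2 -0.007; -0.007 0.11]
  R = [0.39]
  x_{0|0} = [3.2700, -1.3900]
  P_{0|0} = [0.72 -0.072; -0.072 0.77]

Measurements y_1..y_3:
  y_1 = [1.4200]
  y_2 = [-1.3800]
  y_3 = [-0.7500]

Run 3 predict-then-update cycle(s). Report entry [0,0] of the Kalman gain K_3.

K[0,0] = -0.5042

step 1: x^-=[3.0059, -1.3900]  P^-=[0.9204 0.0673; 0.0673 0.8800]  H_jac=[0.9077 -0.4197]  S=[1.2520]  K=[0.6447; -0.2462]  nu=[-1.8917]  x^+=[1.7863, -0.9242]  P^+=[0.4000 0.2660; 0.2660 0.8041]
step 2: x^-=[1.6107, -0.9242]  P^-=[0.7302 0.4118; 0.4118 0.9141]  H_jac=[0.8674 -0.4977]  S=[0.8102]  K=[0.5287; -0.1207]  nu=[-3.2370]  x^+=[-0.1007, -0.5337]  P^+=[0.5037 0.4635; 0.4635 0.9023]
step 3: x^-=[-0.2021, -0.5337]  P^-=[0.9124 0.6279; 0.6279 1.0123]  H_jac=[-0.3542 -0.9352]  S=[1.8058]  K=[-0.5042; -0.6474]  nu=[-1.3207]  x^+=[0.4637, 0.3214]  P^+=[0.4534 0.0385; 0.0385 0.2554]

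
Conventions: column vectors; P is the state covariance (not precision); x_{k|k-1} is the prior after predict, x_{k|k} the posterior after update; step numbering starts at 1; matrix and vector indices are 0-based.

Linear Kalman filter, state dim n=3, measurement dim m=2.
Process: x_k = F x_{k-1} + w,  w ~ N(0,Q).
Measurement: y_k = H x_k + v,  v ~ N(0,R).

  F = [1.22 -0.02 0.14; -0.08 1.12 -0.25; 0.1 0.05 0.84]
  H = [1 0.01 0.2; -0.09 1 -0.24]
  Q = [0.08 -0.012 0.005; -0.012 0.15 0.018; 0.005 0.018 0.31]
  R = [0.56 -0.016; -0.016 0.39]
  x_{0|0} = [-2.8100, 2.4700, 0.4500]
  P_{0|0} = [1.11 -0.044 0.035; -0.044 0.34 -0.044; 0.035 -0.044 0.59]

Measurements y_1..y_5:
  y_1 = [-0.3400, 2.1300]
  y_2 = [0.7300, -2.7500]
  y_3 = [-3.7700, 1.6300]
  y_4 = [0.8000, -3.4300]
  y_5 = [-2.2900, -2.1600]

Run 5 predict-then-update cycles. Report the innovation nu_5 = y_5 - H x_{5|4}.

step 1: x^-=[-3.4146, 2.8787, 0.2205]  P^-=[1.7582 -0.2270 0.2437; -0.2270 0.6544 -0.1446; 0.2437 -0.1446 0.7400]  S=[2.4402 -0.5214; -0.5214 1.2220]  K=[0.7284 -0.0523; 0.0241 0.5909; 0.1098 -0.2347]  nu=[3.0017, -1.0031]  x^+=[-1.1758, 2.3583, 0.7854]  P^+=[0.4205 -0.0083 -0.0586; -0.0083 0.2412 0.0494; -0.0586 0.0494 0.6164]
step 2: x^-=[-1.3716, 2.5390, 0.6601]  P^-=[0.6982 -0.0648 0.0668; -0.0648 0.4652 -0.0510; 0.0668 -0.0510 0.7440]  S=[1.3132 -0.2019; -0.2019 0.9427]  K=[0.5356 -0.0377; 0.0261 0.5182; 0.1296 -0.2221]  nu=[1.9442, -5.2540]  x^+=[-0.1325, -0.1331, 2.0788]  P^+=[0.3121 -0.0089 -0.0573; -0.0089 0.2166 0.0655; -0.0573 0.0655 0.6638]
step 3: x^-=[0.1321, -0.6581, 1.7263]  P^-=[0.5381 -0.0540 0.0602; -0.0540 0.4278 -0.0467; 0.0602 -0.0467 0.7778]  S=[1.1521 -0.1762; -0.1762 0.9017]  K=[0.4713 -0.0376; 0.0247 0.4971; 0.1509 -0.2353]  nu=[-4.2408, 2.7143]  x^+=[-1.9685, 0.5862, 0.4476]  P^+=[0.2747 -0.0095 -0.0502; -0.0095 0.2086 0.0667; -0.0502 0.0667 0.6891]
step 4: x^-=[-2.3506, 0.7022, 0.2085]  P^-=[0.4853 -0.0540 0.0660; -0.0540 0.4189 -0.0517; 0.0660 -0.0517 0.7966]  S=[1.1023 -0.1749; -0.1749 0.8961]  K=[0.4455 -0.0397; 0.0234 0.4913; 0.1650 -0.2455]  nu=[3.1019, -4.2937]  x^+=[-0.7984, -1.3347, 1.7743]  P^+=[0.2590 -0.0099 -0.0440; -0.0099 0.2060 0.0653; -0.0440 0.0653 0.6984]
step 5: x^-=[-0.6990, -1.8746, 1.3438]  P^-=[0.4643 -0.0553 0.0716; -0.0553 0.4172 -0.0556; 0.0716 -0.0556 0.8039]  S=[1.0838 -0.1770; -0.1770 0.8970]  K=[0.4343 -0.0418; 0.0225 0.4900; 0.1730 -0.2501]  nu=[-1.8410, -0.0258]  x^+=[-1.4975, -1.9287, 1.0317]  P^+=[0.2519 -0.0101 -0.0398; -0.0101 0.2052 0.0641; -0.0398 0.0641 0.7000]

innov = [-1.8410, -0.0258]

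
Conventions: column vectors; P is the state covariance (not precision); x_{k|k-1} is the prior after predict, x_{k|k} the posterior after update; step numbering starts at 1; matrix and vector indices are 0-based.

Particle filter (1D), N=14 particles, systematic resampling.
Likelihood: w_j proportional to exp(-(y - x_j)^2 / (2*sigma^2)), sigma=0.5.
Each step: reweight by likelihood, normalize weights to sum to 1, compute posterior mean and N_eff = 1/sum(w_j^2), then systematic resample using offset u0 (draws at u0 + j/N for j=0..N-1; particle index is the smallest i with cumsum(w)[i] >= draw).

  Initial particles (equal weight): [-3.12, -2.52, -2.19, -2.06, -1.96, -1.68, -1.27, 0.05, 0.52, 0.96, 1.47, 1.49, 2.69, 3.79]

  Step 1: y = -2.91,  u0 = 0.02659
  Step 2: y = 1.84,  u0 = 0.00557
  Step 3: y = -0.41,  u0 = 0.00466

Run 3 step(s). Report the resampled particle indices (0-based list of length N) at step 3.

resampled_idx = [0, 2, 3, 4, 5, 6, 7, 7, 8, 9, 10, 11, 12, 13]

step 1: w=[0.3720, 0.2997, 0.1441, 0.0958, 0.0668, 0.0197, 0.0019, 0.0000, 0.0000, 0.0000, 0.0000, 0.0000, 0.0000, 0.0000]  mean=-2.5953  Neff=3.8021  idx=[0, 0, 0, 0, 0, 1, 1, 1, 1, 1, 2, 2, 3, 4]
step 2: w=[0.0000, 0.0000, 0.0000, 0.0000, 0.0000, 0.0001, 0.0001, 0.0001, 0.0001, 0.0001, 0.0215, 0.0215, 0.1689, 0.7877]  mean=-1.9870  Neff=1.5385  idx=[10, 12, 12, 13, 13, 13, 13, 13, 13, 13, 13, 13, 13, 13]
step 3: w=[0.0176, 0.0430, 0.0430, 0.0815, 0.0815, 0.0815, 0.0815, 0.0815, 0.0815, 0.0815, 0.0815, 0.0815, 0.0815, 0.0815]  mean=-1.9726  Neff=12.9771  idx=[0, 2, 3, 4, 5, 6, 7, 7, 8, 9, 10, 11, 12, 13]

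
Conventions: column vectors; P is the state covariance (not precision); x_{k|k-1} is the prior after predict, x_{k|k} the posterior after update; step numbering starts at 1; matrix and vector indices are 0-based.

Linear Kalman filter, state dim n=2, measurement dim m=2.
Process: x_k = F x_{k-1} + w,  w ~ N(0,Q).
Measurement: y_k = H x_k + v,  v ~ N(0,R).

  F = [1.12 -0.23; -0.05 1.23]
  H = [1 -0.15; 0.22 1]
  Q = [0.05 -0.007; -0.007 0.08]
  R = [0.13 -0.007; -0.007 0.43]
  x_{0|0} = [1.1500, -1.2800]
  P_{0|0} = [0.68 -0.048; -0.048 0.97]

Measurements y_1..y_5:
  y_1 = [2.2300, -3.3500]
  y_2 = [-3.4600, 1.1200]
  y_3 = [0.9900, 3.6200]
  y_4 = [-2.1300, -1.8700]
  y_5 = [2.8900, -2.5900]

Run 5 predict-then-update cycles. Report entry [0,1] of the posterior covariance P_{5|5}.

P_post[0,1] = -0.0140

step 1: x^-=[1.5824, -1.6319]  P^-=[0.9790 -0.3862; -0.3862 1.5551]  S=[1.2599 -0.3983; -0.3983 1.8626]  K=[0.8517 0.0904; -0.2597 0.7338]  nu=[0.4028, -2.0662]  x^+=[1.7386, -3.2527]  P^+=[0.1113 0.0084; 0.0084 0.3155]
step 2: x^-=[2.6954, -4.0877]  P^-=[0.2020 -0.0908; -0.0908 0.5565]  S=[0.3718 -0.1338; -0.1338 0.9564]  K=[0.5924 0.0344; -0.2809 0.5217]  nu=[-6.7685, 4.6147]  x^+=[-1.1555, 0.2214]  P^+=[0.0759 -0.0060; -0.0060 0.2276]
step 3: x^-=[-1.3451, 0.3301]  P^-=[0.1603 -0.0840; -0.0840 0.4253]  S=[0.3251 -0.1168; -0.1168 0.8261]  K=[0.5380 0.0170; -0.2927 0.4511]  nu=[2.3846, 3.5858]  x^+=[-0.0010, 1.2498]  P^+=[0.0681 -0.0114; -0.0114 0.1985]
step 4: x^-=[-0.2885, 1.5374]  P^-=[0.1518 -0.0828; -0.0828 0.3819]  S=[0.3153 -0.1110; -0.1110 0.7828]  K=[0.5250 0.0113; -0.2957 0.4227]  nu=[-1.6109, -3.3439]  x^+=[-1.1719, 0.6002]  P^+=[0.0662 -0.0134; -0.0134 0.1868]
step 5: x^-=[-1.4506, 0.7969]  P^-=[0.1498 -0.0821; -0.0821 0.3644]  S=[0.3126 -0.1081; -0.1081 0.7655]  K=[0.5218 0.0095; -0.2955 0.4107]  nu=[4.4601, -3.0678]  x^+=[0.8476, -1.7810]  P^+=[0.0657 -0.0140; -0.0140 0.1817]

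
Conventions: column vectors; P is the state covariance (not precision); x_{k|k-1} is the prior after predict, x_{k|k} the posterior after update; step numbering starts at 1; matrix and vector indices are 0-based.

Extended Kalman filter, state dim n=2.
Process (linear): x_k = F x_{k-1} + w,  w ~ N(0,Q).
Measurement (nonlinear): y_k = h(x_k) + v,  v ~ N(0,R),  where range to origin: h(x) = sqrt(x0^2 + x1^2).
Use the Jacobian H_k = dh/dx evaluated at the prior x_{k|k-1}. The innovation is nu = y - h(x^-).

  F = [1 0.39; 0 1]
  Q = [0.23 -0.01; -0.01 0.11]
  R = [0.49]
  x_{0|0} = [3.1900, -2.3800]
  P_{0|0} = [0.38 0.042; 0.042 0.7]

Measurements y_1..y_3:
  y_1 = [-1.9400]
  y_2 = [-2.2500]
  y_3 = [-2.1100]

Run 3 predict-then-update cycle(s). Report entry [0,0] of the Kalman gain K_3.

K[0,0] = -0.6944

step 1: x^-=[2.2618, -2.3800]  P^-=[0.7492 0.3050; 0.3050 0.8100]  H_jac=[0.6889 -0.7249]  S=[0.9666]  K=[0.3052; -0.3901]  nu=[-5.2233]  x^+=[0.6674, -0.3424]  P^+=[0.6592 0.4201; 0.4201 0.6629]
step 2: x^-=[0.5338, -0.3424]  P^-=[1.3177 0.6686; 0.6686 0.7729]  H_jac=[0.8417 -0.5399]  S=[1.0411]  K=[0.7185; 0.1397]  nu=[-2.8842]  x^+=[-1.5386, -0.7454]  P^+=[0.7802 0.5641; 0.5641 0.7526]
step 3: x^-=[-1.8293, -0.7454]  P^-=[1.5646 0.8476; 0.8476 0.8626]  H_jac=[-0.9261 -0.3774]  S=[2.5471]  K=[-0.6944; -0.4360]  nu=[-4.0853]  x^+=[1.0078, 1.0357]  P^+=[0.3363 0.0765; 0.0765 0.3785]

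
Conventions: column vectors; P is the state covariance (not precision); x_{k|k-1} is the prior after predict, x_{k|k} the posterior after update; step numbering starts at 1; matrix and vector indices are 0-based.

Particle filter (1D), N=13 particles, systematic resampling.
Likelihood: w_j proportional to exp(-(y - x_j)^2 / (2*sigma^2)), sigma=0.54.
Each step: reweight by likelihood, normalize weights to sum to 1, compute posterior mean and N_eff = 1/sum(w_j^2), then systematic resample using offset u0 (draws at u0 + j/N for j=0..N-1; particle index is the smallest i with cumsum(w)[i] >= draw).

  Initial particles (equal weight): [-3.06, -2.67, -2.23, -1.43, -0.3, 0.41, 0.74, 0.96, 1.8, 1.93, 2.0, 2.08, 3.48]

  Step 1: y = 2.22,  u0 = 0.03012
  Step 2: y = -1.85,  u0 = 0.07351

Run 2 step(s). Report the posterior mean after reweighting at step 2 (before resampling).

step 1: w=[0.0000, 0.0000, 0.0000, 0.0000, 0.0000, 0.0010, 0.0064, 0.0180, 0.2024, 0.2371, 0.2521, 0.2649, 0.0180]  mean=1.9624  Neff=4.3171  idx=[8, 8, 8, 9, 9, 9, 10, 10, 10, 11, 11, 11, 11]
step 2: w=[0.2560, 0.2560, 0.2560, 0.0489, 0.0489, 0.0489, 0.0196, 0.0196, 0.0196, 0.0067, 0.0067, 0.0067, 0.0067]  mean=1.8383  Neff=4.8771  idx=[0, 0, 0, 1, 1, 1, 2, 2, 2, 2, 4, 6, 12]

post_mean = 1.8383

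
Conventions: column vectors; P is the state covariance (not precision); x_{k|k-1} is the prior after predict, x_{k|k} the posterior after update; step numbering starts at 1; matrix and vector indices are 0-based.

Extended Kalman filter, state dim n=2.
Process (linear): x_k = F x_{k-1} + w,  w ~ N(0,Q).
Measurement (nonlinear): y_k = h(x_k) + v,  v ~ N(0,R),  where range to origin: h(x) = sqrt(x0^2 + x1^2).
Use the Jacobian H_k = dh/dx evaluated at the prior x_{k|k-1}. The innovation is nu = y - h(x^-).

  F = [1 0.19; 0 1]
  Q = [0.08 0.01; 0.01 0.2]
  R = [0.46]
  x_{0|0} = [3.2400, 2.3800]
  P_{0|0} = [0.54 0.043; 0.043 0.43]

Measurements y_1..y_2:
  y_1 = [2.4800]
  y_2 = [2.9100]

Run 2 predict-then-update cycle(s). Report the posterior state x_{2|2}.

step 1: x^-=[3.6922, 2.3800]  P^-=[0.6519 0.1347; 0.1347 0.6300]  H_jac=[0.8405 0.5418]  S=[1.2281]  K=[0.5055; 0.3701]  nu=[-1.9128]  x^+=[2.7252, 1.6720]  P^+=[0.3380 -0.0951; -0.0951 0.4618]
step 2: x^-=[3.0429, 1.6720]  P^-=[0.3985 0.0026; 0.0026 0.6618]  H_jac=[0.8764 0.4816]  S=[0.9218]  K=[0.3803; 0.3482]  nu=[-0.5620]  x^+=[2.8292, 1.4763]  P^+=[0.2652 -0.1194; -0.1194 0.5500]

x_post = [2.8292, 1.4763]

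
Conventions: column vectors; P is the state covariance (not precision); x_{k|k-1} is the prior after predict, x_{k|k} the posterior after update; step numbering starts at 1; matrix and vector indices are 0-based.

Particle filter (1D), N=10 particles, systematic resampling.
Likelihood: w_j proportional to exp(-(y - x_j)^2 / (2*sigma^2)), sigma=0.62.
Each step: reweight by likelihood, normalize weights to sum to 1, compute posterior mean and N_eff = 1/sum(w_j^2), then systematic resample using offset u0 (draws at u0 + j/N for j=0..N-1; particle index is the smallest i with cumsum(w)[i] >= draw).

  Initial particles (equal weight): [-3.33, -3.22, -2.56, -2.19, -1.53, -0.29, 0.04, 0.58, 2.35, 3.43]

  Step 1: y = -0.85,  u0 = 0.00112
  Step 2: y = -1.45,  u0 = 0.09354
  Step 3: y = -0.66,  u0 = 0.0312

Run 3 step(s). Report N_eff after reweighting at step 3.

N_eff = 9.0440

step 1: w=[0.0002, 0.0004, 0.0127, 0.0550, 0.3114, 0.3779, 0.2028, 0.0397, 0.0000, 0.0000]  mean=-0.7095  Neff=3.5011  idx=[2, 4, 4, 4, 5, 5, 5, 5, 6, 6]
step 2: w=[0.0506, 0.2490, 0.2490, 0.2490, 0.0436, 0.0436, 0.0436, 0.0436, 0.0140, 0.0140]  mean=-1.3218  Neff=5.0876  idx=[1, 1, 1, 2, 2, 3, 3, 3, 6, 9]
step 3: w=[0.0858, 0.0858, 0.0858, 0.0858, 0.0858, 0.0858, 0.0858, 0.0858, 0.1922, 0.1214]  mean=-1.1011  Neff=9.0440  idx=[0, 1, 2, 3, 5, 6, 7, 8, 8, 9]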